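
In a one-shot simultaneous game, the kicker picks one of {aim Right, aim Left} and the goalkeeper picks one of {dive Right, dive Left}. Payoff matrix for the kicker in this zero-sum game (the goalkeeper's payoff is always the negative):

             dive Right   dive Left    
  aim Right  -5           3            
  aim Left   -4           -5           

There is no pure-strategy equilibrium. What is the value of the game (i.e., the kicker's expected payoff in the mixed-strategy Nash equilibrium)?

The kicker's indifference between aim Right and aim Left determines the goalkeeper's mixing probability q:
  the kicker's payoff to aim Right: q·(-5) + (1−q)·3 = -8q + 3
  the kicker's payoff to aim Left: q·(-4) + (1−q)·(-5) = q - 5
  -8q + 3 = q - 5  ⇒  -9q = -8  ⇒  q = 8/9.
The value is the kicker's expected payoff against this mix (using aim Right): (8/9)·(-5) + (1/9)·3 = -37/9.

v = -37/9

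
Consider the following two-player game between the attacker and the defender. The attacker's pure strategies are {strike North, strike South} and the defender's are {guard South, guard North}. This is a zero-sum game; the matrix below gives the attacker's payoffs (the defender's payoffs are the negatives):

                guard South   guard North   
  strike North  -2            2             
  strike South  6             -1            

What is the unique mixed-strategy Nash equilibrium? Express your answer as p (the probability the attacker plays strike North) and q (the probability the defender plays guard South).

Set the defender's expected payoff from guard South equal to that from guard North:
  the defender's payoff from guard South: p·2 + (1−p)·(-6) = 8p - 6
  the defender's payoff from guard North: p·(-2) + (1−p)·1 = -3p + 1
  8p - 6 = -3p + 1  ⇒  11p = 7  ⇒  p = 7/11.
Set the attacker's expected payoff from strike North equal to that from strike South:
  the attacker's payoff to strike North: q·(-2) + (1−q)·2 = -4q + 2
  the attacker's payoff to strike South: q·6 + (1−q)·(-1) = 7q - 1
  -4q + 2 = 7q - 1  ⇒  -11q = -3  ⇒  q = 3/11.

p = 7/11, q = 3/11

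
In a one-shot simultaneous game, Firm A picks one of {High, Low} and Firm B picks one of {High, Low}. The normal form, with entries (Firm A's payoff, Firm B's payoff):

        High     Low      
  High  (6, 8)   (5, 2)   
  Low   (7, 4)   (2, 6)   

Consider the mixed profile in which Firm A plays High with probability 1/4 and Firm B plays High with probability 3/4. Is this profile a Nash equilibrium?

Yes

Check Firm B's indifference given Firm A's mix p = 1/4:
  payoff from High = 5; payoff from Low = 5 — equal.
Check Firm A's indifference given Firm B's mix q = 3/4:
  payoff from High = 23/4; payoff from Low = 23/4 — equal.
Both players are indifferent, so neither can profitably deviate.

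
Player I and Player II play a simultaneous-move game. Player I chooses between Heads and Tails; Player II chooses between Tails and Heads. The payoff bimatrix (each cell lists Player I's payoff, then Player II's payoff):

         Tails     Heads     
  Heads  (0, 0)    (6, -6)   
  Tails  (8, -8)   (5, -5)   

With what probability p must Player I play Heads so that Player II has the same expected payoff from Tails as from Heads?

p = 1/3

Set Player II's expected payoff from Tails equal to that from Heads:
  Player II's expected payoff from Tails: p·0 + (1−p)·(-8) = 8p - 8
  Player II's expected payoff from Heads: p·(-6) + (1−p)·(-5) = -p - 5
  8p - 8 = -p - 5  ⇒  9p = 3  ⇒  p = 1/3.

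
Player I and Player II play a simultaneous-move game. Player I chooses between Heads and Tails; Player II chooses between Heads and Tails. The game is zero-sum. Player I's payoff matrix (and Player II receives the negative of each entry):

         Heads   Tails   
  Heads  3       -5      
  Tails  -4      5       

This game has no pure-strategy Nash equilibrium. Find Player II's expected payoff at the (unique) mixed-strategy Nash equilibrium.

Player II's indifference between Heads and Tails determines Player I's mixing probability p:
  Player II's payoff to Heads: p·(-3) + (1−p)·4 = -7p + 4
  Player II's payoff to Tails: p·5 + (1−p)·(-5) = 10p - 5
  -7p + 4 = 10p - 5  ⇒  -17p = -9  ⇒  p = 9/17.
At equilibrium Player II is indifferent across columns, so Player II's payoff equals the payoff from Heads: (9/17)·(-3) + (8/17)·4 = 5/17.

5/17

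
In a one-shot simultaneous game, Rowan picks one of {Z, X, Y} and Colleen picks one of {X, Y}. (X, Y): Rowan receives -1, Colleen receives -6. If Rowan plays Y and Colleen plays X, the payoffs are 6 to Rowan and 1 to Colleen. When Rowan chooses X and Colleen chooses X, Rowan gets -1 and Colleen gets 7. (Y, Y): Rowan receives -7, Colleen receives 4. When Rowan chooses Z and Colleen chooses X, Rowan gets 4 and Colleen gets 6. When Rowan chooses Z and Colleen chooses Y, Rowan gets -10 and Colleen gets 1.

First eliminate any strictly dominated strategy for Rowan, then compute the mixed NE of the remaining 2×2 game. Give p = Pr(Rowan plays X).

Rowan's strategy Z is strictly dominated by Y: 6 > 4 and -7 > -10. Eliminate Z.
In a mixed equilibrium Colleen is indifferent between X and Y; this condition fixes p.
  Colleen's payoff to X: p·7 + (1−p)·1 = 6p + 1
  Colleen's payoff to Y: p·(-6) + (1−p)·4 = -10p + 4
  6p + 1 = -10p + 4  ⇒  16p = 3  ⇒  p = 3/16.

p = 3/16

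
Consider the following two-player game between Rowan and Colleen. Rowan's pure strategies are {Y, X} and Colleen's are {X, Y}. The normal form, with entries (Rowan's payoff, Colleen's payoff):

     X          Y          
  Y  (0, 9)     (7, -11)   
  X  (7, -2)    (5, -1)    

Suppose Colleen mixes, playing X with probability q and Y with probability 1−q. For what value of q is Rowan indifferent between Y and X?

Set Rowan's expected payoff from Y equal to that from X:
  Rowan's expected payoff from Y: q·0 + (1−q)·7 = -7q + 7
  Rowan's expected payoff from X: q·7 + (1−q)·5 = 2q + 5
  -7q + 7 = 2q + 5  ⇒  -9q = -2  ⇒  q = 2/9.

q = 2/9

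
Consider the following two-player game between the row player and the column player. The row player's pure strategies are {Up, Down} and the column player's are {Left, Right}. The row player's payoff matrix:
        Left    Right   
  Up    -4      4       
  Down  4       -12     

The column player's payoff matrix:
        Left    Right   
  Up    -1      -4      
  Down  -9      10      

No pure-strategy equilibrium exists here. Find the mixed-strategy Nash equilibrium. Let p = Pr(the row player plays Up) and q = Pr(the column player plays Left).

p = 19/22, q = 2/3

In a mixed equilibrium the column player is indifferent between Left and Right; this condition fixes p.
  the column player's payoff to Left: p·(-1) + (1−p)·(-9) = 8p - 9
  the column player's payoff to Right: p·(-4) + (1−p)·10 = -14p + 10
  8p - 9 = -14p + 10  ⇒  22p = 19  ⇒  p = 19/22.
The row player's indifference between Up and Down determines the column player's mixing probability q:
  the row player's expected payoff from Up: q·(-4) + (1−q)·4 = -8q + 4
  the row player's expected payoff from Down: q·4 + (1−q)·(-12) = 16q - 12
  -8q + 4 = 16q - 12  ⇒  -24q = -16  ⇒  q = 2/3.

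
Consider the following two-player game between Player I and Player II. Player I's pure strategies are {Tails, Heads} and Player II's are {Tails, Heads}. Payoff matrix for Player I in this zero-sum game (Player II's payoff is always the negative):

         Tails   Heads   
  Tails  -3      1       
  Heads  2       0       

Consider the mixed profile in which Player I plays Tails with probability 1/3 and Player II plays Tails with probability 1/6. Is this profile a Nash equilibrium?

Yes

Check Player II's indifference given Player I's mix p = 1/3:
  payoff from Tails = -1/3; payoff from Heads = -1/3 — equal.
Check Player I's indifference given Player II's mix q = 1/6:
  payoff from Tails = 1/3; payoff from Heads = 1/3 — equal.
Both players are indifferent, so neither can profitably deviate.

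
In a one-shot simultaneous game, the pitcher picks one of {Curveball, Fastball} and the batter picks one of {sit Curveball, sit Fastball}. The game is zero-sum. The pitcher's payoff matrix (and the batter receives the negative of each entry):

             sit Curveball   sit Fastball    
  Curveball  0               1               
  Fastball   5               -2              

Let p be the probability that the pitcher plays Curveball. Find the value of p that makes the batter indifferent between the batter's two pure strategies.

p = 7/8

In a mixed equilibrium the batter is indifferent between sit Curveball and sit Fastball; this condition fixes p.
  the batter's payoff from sit Curveball: p·0 + (1−p)·(-5) = 5p - 5
  the batter's payoff from sit Fastball: p·(-1) + (1−p)·2 = -3p + 2
  5p - 5 = -3p + 2  ⇒  8p = 7  ⇒  p = 7/8.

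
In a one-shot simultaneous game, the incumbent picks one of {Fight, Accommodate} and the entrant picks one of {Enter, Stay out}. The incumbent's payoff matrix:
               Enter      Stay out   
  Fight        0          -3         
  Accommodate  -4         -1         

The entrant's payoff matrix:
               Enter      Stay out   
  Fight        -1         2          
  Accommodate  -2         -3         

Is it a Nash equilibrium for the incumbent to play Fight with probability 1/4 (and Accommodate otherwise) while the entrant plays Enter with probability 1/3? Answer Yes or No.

Check the entrant's indifference given the incumbent's mix p = 1/4:
  payoff from Enter = -7/4; payoff from Stay out = -7/4 — equal.
Check the incumbent's indifference given the entrant's mix q = 1/3:
  payoff from Fight = -2; payoff from Accommodate = -2 — equal.
Both players are indifferent, so neither can profitably deviate.

Yes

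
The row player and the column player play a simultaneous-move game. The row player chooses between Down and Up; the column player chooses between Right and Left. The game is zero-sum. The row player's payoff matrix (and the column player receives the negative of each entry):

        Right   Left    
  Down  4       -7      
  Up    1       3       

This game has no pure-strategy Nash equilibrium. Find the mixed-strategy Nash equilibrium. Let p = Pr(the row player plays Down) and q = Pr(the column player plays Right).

The row player's mix must leave the column player indifferent between Right and Left.
  the column player's expected payoff from Right: p·(-4) + (1−p)·(-1) = -3p - 1
  the column player's expected payoff from Left: p·7 + (1−p)·(-3) = 10p - 3
  -3p - 1 = 10p - 3  ⇒  -13p = -2  ⇒  p = 2/13.
The row player's indifference between Down and Up determines the column player's mixing probability q:
  the row player's expected payoff from Down: q·4 + (1−q)·(-7) = 11q - 7
  the row player's expected payoff from Up: q·1 + (1−q)·3 = -2q + 3
  11q - 7 = -2q + 3  ⇒  13q = 10  ⇒  q = 10/13.

p = 2/13, q = 10/13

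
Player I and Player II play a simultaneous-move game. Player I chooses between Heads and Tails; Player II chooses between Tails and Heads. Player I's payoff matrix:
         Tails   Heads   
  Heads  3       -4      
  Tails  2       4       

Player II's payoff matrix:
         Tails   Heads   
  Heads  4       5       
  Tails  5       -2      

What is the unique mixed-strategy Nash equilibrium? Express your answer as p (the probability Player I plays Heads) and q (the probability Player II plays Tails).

Player I's mix must leave Player II indifferent between Tails and Heads.
  Player II's expected payoff from Tails: p·4 + (1−p)·5 = -p + 5
  Player II's expected payoff from Heads: p·5 + (1−p)·(-2) = 7p - 2
  -p + 5 = 7p - 2  ⇒  -8p = -7  ⇒  p = 7/8.
For Player I to be willing to mix, Player I must be indifferent between Heads and Tails, which pins down Player II's mix.
  Player I's payoff to Heads: q·3 + (1−q)·(-4) = 7q - 4
  Player I's payoff to Tails: q·2 + (1−q)·4 = -2q + 4
  7q - 4 = -2q + 4  ⇒  9q = 8  ⇒  q = 8/9.

p = 7/8, q = 8/9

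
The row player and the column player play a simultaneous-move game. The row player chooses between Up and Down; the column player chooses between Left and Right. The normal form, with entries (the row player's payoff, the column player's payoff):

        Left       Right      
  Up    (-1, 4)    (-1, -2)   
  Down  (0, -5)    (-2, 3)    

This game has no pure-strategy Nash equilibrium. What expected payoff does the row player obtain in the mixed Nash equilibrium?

In a mixed equilibrium the row player is indifferent between Up and Down; this condition fixes q.
  the row player's expected payoff from Up: q·(-1) + (1−q)·(-1) = -1
  the row player's expected payoff from Down: q·0 + (1−q)·(-2) = 2q - 2
  -1 = 2q - 2  ⇒  -2q = -1  ⇒  q = 1/2.
At equilibrium the row player is indifferent across rows, so the row player's payoff equals the payoff from Up: (1/2)·(-1) + (1/2)·(-1) = -1.

-1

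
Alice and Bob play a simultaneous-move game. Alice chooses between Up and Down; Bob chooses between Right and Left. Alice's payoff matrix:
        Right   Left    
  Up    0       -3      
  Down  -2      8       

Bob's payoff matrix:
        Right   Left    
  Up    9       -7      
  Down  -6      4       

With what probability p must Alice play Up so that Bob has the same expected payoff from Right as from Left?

Alice's mix must leave Bob indifferent between Right and Left.
  Bob's payoff from Right: p·9 + (1−p)·(-6) = 15p - 6
  Bob's payoff from Left: p·(-7) + (1−p)·4 = -11p + 4
  15p - 6 = -11p + 4  ⇒  26p = 10  ⇒  p = 5/13.

p = 5/13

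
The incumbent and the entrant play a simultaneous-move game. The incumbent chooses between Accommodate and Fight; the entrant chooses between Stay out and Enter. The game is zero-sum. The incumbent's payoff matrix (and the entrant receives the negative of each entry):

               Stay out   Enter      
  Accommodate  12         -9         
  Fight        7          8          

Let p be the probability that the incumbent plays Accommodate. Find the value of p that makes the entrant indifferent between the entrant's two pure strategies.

For the entrant to be willing to mix, the entrant must be indifferent between Stay out and Enter, which pins down the incumbent's mix.
  the entrant's expected payoff from Stay out: p·(-12) + (1−p)·(-7) = -5p - 7
  the entrant's expected payoff from Enter: p·9 + (1−p)·(-8) = 17p - 8
  -5p - 7 = 17p - 8  ⇒  -22p = -1  ⇒  p = 1/22.

p = 1/22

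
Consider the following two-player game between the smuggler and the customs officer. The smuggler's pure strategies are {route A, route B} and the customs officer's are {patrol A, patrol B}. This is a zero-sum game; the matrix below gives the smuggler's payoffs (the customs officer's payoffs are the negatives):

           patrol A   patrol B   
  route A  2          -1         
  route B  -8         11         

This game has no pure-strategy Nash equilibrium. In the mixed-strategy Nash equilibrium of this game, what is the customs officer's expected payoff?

-7/11

The smuggler's mix must leave the customs officer indifferent between patrol A and patrol B.
  the customs officer's payoff from patrol A: p·(-2) + (1−p)·8 = -10p + 8
  the customs officer's payoff from patrol B: p·1 + (1−p)·(-11) = 12p - 11
  -10p + 8 = 12p - 11  ⇒  -22p = -19  ⇒  p = 19/22.
At equilibrium the customs officer is indifferent across columns, so the customs officer's payoff equals the payoff from patrol A: (19/22)·(-2) + (3/22)·8 = -7/11.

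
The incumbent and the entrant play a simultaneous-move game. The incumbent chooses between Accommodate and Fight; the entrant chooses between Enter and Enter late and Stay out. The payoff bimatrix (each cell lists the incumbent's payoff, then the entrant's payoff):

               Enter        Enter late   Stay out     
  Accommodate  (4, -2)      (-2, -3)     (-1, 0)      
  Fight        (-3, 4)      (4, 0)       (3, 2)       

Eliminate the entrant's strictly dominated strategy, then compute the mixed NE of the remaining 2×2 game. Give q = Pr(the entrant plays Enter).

The entrant's strategy Enter late is strictly dominated by Stay out: 0 > -3 and 2 > 0. Eliminate Enter late.
Set the incumbent's expected payoff from Accommodate equal to that from Fight:
  the incumbent's expected payoff from Accommodate: q·4 + (1−q)·(-1) = 5q - 1
  the incumbent's expected payoff from Fight: q·(-3) + (1−q)·3 = -6q + 3
  5q - 1 = -6q + 3  ⇒  11q = 4  ⇒  q = 4/11.

q = 4/11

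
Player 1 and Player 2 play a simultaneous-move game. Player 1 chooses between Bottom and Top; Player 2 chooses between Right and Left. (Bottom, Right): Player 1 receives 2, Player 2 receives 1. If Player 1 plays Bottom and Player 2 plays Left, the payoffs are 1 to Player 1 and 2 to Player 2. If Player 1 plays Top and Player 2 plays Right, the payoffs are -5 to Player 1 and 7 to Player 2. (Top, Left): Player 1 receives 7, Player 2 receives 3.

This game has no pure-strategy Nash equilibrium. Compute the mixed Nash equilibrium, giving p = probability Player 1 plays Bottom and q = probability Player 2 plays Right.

Player 1's mix must leave Player 2 indifferent between Right and Left.
  Player 2's payoff to Right: p·1 + (1−p)·7 = -6p + 7
  Player 2's payoff to Left: p·2 + (1−p)·3 = -p + 3
  -6p + 7 = -p + 3  ⇒  -5p = -4  ⇒  p = 4/5.
Player 1's indifference between Bottom and Top determines Player 2's mixing probability q:
  Player 1's payoff to Bottom: q·2 + (1−q)·1 = q + 1
  Player 1's payoff to Top: q·(-5) + (1−q)·7 = -12q + 7
  q + 1 = -12q + 7  ⇒  13q = 6  ⇒  q = 6/13.

p = 4/5, q = 6/13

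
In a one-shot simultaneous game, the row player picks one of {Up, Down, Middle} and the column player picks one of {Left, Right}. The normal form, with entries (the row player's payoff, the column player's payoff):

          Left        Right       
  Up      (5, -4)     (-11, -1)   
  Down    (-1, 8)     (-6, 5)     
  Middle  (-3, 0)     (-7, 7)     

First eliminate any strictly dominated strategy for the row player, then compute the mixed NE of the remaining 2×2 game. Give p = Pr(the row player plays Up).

p = 1/2

The row player's strategy Middle is strictly dominated by Down: -1 > -3 and -6 > -7. Eliminate Middle.
In a mixed equilibrium the column player is indifferent between Left and Right; this condition fixes p.
  the column player's payoff from Left: p·(-4) + (1−p)·8 = -12p + 8
  the column player's payoff from Right: p·(-1) + (1−p)·5 = -6p + 5
  -12p + 8 = -6p + 5  ⇒  -6p = -3  ⇒  p = 1/2.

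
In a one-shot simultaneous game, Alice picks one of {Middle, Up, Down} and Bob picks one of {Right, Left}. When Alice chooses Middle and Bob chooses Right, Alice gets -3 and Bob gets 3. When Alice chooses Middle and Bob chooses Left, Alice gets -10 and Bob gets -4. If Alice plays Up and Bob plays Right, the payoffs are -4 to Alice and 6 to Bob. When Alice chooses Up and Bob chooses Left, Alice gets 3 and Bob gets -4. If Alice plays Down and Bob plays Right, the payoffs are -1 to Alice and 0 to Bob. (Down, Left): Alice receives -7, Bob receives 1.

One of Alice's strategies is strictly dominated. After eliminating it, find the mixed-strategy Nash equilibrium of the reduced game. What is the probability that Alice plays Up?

Alice's strategy Middle is strictly dominated by Down: -1 > -3 and -7 > -10. Eliminate Middle.
Alice's mix must leave Bob indifferent between Right and Left.
  Bob's expected payoff from Right: p·6 + (1−p)·0 = 6p
  Bob's expected payoff from Left: p·(-4) + (1−p)·1 = -5p + 1
  6p = -5p + 1  ⇒  11p = 1  ⇒  p = 1/11.

p = 1/11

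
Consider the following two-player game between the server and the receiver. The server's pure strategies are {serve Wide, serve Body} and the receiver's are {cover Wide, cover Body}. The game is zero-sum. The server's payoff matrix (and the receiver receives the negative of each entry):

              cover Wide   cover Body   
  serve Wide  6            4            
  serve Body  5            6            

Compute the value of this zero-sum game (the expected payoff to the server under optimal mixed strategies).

Set the server's expected payoff from serve Wide equal to that from serve Body:
  the server's payoff to serve Wide: q·6 + (1−q)·4 = 2q + 4
  the server's payoff to serve Body: q·5 + (1−q)·6 = -q + 6
  2q + 4 = -q + 6  ⇒  3q = 2  ⇒  q = 2/3.
The value is the server's expected payoff against this mix (using serve Wide): (2/3)·6 + (1/3)·4 = 16/3.

v = 16/3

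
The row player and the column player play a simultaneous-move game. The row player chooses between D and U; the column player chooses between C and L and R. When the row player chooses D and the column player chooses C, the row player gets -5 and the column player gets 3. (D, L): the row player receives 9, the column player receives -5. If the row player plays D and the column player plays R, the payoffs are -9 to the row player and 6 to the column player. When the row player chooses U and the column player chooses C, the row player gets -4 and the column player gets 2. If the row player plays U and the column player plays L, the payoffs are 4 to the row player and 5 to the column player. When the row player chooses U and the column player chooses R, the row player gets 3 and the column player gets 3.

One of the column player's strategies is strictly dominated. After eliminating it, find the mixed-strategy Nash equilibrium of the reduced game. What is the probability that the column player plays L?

The column player's strategy C is strictly dominated by R: 6 > 3 and 3 > 2. Eliminate C.
Set the row player's expected payoff from D equal to that from U:
  the row player's payoff from D: q·9 + (1−q)·(-9) = 18q - 9
  the row player's payoff from U: q·4 + (1−q)·3 = q + 3
  18q - 9 = q + 3  ⇒  17q = 12  ⇒  q = 12/17.

q = 12/17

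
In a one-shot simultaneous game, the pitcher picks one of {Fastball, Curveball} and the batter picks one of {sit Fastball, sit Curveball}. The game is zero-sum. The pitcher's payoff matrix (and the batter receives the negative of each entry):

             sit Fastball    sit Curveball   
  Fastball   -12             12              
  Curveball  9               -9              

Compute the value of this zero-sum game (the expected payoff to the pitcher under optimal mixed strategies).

For the pitcher to be willing to mix, the pitcher must be indifferent between Fastball and Curveball, which pins down the batter's mix.
  the pitcher's payoff to Fastball: q·(-12) + (1−q)·12 = -24q + 12
  the pitcher's payoff to Curveball: q·9 + (1−q)·(-9) = 18q - 9
  -24q + 12 = 18q - 9  ⇒  -42q = -21  ⇒  q = 1/2.
The value is the pitcher's expected payoff against this mix (using Fastball): (1/2)·(-12) + (1/2)·12 = 0.

v = 0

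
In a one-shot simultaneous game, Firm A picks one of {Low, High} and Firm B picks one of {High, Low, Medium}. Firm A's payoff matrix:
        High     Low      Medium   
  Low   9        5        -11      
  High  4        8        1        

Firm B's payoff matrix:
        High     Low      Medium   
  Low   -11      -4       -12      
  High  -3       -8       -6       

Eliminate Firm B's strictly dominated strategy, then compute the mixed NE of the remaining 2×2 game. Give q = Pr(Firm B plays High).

q = 3/8

Firm B's strategy Medium is strictly dominated by High: -11 > -12 and -3 > -6. Eliminate Medium.
Firm B's mix must leave Firm A indifferent between Low and High.
  Firm A's payoff to Low: q·9 + (1−q)·5 = 4q + 5
  Firm A's payoff to High: q·4 + (1−q)·8 = -4q + 8
  4q + 5 = -4q + 8  ⇒  8q = 3  ⇒  q = 3/8.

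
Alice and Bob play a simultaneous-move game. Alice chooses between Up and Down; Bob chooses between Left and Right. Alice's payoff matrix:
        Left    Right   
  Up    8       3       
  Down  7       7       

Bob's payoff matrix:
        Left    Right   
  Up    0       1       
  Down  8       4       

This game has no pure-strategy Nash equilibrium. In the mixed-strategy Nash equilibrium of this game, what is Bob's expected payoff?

8/5

Set Bob's expected payoff from Left equal to that from Right:
  Bob's payoff from Left: p·0 + (1−p)·8 = -8p + 8
  Bob's payoff from Right: p·1 + (1−p)·4 = -3p + 4
  -8p + 8 = -3p + 4  ⇒  -5p = -4  ⇒  p = 4/5.
At equilibrium Bob is indifferent across columns, so Bob's payoff equals the payoff from Left: (4/5)·0 + (1/5)·8 = 8/5.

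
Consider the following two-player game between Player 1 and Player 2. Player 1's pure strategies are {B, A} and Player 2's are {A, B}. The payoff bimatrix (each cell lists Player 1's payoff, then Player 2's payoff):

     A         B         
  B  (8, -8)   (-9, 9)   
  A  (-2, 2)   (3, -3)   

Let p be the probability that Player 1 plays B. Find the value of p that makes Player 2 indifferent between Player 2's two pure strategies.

p = 5/22

Set Player 2's expected payoff from A equal to that from B:
  Player 2's payoff from A: p·(-8) + (1−p)·2 = -10p + 2
  Player 2's payoff from B: p·9 + (1−p)·(-3) = 12p - 3
  -10p + 2 = 12p - 3  ⇒  -22p = -5  ⇒  p = 5/22.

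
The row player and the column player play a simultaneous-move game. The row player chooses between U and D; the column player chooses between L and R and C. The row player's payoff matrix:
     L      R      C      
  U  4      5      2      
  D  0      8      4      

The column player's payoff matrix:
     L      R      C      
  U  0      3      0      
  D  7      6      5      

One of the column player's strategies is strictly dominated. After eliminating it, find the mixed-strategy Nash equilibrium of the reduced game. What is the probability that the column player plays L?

The column player's strategy C is strictly dominated by R: 3 > 0 and 6 > 5. Eliminate C.
In a mixed equilibrium the row player is indifferent between U and D; this condition fixes q.
  the row player's payoff from U: q·4 + (1−q)·5 = -q + 5
  the row player's payoff from D: q·0 + (1−q)·8 = -8q + 8
  -q + 5 = -8q + 8  ⇒  7q = 3  ⇒  q = 3/7.

q = 3/7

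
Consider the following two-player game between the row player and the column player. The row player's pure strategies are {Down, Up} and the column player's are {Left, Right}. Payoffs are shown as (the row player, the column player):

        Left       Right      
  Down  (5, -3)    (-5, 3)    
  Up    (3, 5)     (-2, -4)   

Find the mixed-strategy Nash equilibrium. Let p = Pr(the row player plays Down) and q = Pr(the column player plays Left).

In a mixed equilibrium the column player is indifferent between Left and Right; this condition fixes p.
  the column player's payoff to Left: p·(-3) + (1−p)·5 = -8p + 5
  the column player's payoff to Right: p·3 + (1−p)·(-4) = 7p - 4
  -8p + 5 = 7p - 4  ⇒  -15p = -9  ⇒  p = 3/5.
The row player's indifference between Down and Up determines the column player's mixing probability q:
  the row player's expected payoff from Down: q·5 + (1−q)·(-5) = 10q - 5
  the row player's expected payoff from Up: q·3 + (1−q)·(-2) = 5q - 2
  10q - 5 = 5q - 2  ⇒  5q = 3  ⇒  q = 3/5.

p = 3/5, q = 3/5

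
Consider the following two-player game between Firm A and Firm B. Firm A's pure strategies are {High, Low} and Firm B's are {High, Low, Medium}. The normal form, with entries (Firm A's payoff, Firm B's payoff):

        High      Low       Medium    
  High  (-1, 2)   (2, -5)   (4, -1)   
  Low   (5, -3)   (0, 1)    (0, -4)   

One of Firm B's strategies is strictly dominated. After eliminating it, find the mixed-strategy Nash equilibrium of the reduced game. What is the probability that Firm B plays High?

Firm B's strategy Medium is strictly dominated by High: 2 > -1 and -3 > -4. Eliminate Medium.
For Firm A to be willing to mix, Firm A must be indifferent between High and Low, which pins down Firm B's mix.
  Firm A's payoff to High: q·(-1) + (1−q)·2 = -3q + 2
  Firm A's payoff to Low: q·5 + (1−q)·0 = 5q
  -3q + 2 = 5q  ⇒  -8q = -2  ⇒  q = 1/4.

q = 1/4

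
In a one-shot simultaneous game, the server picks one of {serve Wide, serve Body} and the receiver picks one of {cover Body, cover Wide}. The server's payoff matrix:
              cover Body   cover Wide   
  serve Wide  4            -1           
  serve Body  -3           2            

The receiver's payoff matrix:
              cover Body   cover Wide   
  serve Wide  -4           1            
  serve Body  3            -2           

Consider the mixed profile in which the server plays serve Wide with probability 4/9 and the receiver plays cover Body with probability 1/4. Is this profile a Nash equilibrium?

No

Given the server's mix p = 4/9, the receiver's payoff from cover Body is -1/9 but from cover Wide is -2/3. The receiver strictly prefers cover Body, so the receiver would not mix.
So the proposed profile is not a Nash equilibrium.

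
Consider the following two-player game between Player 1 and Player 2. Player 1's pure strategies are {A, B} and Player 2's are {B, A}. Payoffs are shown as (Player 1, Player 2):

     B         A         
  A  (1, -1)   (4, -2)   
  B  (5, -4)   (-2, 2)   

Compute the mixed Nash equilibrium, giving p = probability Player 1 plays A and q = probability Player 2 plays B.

p = 6/7, q = 3/5

Set Player 2's expected payoff from B equal to that from A:
  Player 2's payoff from B: p·(-1) + (1−p)·(-4) = 3p - 4
  Player 2's payoff from A: p·(-2) + (1−p)·2 = -4p + 2
  3p - 4 = -4p + 2  ⇒  7p = 6  ⇒  p = 6/7.
Player 2's mix must leave Player 1 indifferent between A and B.
  Player 1's payoff to A: q·1 + (1−q)·4 = -3q + 4
  Player 1's payoff to B: q·5 + (1−q)·(-2) = 7q - 2
  -3q + 4 = 7q - 2  ⇒  -10q = -6  ⇒  q = 3/5.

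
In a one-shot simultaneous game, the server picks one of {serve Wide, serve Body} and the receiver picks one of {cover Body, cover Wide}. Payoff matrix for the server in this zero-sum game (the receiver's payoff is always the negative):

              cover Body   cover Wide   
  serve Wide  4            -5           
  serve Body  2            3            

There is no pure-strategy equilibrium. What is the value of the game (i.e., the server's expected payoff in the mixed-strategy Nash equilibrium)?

v = 11/5

In a mixed equilibrium the server is indifferent between serve Wide and serve Body; this condition fixes q.
  the server's payoff to serve Wide: q·4 + (1−q)·(-5) = 9q - 5
  the server's payoff to serve Body: q·2 + (1−q)·3 = -q + 3
  9q - 5 = -q + 3  ⇒  10q = 8  ⇒  q = 4/5.
The value is the server's expected payoff against this mix (using serve Wide): (4/5)·4 + (1/5)·(-5) = 11/5.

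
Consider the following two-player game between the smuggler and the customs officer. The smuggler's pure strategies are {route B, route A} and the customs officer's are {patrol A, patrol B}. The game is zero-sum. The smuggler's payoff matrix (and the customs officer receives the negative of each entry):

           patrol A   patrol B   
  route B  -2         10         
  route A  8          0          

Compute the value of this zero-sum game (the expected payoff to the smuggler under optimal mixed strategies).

v = 4

In a mixed equilibrium the smuggler is indifferent between route B and route A; this condition fixes q.
  the smuggler's payoff from route B: q·(-2) + (1−q)·10 = -12q + 10
  the smuggler's payoff from route A: q·8 + (1−q)·0 = 8q
  -12q + 10 = 8q  ⇒  -20q = -10  ⇒  q = 1/2.
The value is the smuggler's expected payoff against this mix (using route B): (1/2)·(-2) + (1/2)·10 = 4.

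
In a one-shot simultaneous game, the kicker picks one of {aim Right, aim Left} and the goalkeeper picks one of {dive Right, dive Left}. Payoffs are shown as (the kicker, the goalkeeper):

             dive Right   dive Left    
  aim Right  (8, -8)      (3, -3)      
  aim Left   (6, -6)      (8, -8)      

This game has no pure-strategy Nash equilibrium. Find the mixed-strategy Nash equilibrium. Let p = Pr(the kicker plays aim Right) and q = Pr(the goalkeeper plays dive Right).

The goalkeeper's indifference between dive Right and dive Left determines the kicker's mixing probability p:
  the goalkeeper's payoff to dive Right: p·(-8) + (1−p)·(-6) = -2p - 6
  the goalkeeper's payoff to dive Left: p·(-3) + (1−p)·(-8) = 5p - 8
  -2p - 6 = 5p - 8  ⇒  -7p = -2  ⇒  p = 2/7.
The goalkeeper's mix must leave the kicker indifferent between aim Right and aim Left.
  the kicker's expected payoff from aim Right: q·8 + (1−q)·3 = 5q + 3
  the kicker's expected payoff from aim Left: q·6 + (1−q)·8 = -2q + 8
  5q + 3 = -2q + 8  ⇒  7q = 5  ⇒  q = 5/7.

p = 2/7, q = 5/7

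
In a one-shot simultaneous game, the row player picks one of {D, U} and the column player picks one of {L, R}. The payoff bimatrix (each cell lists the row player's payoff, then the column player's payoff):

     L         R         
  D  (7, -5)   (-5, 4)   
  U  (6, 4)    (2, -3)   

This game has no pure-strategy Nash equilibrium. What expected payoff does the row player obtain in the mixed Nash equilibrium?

In a mixed equilibrium the row player is indifferent between D and U; this condition fixes q.
  the row player's expected payoff from D: q·7 + (1−q)·(-5) = 12q - 5
  the row player's expected payoff from U: q·6 + (1−q)·2 = 4q + 2
  12q - 5 = 4q + 2  ⇒  8q = 7  ⇒  q = 7/8.
At equilibrium the row player is indifferent across rows, so the row player's payoff equals the payoff from D: (7/8)·7 + (1/8)·(-5) = 11/2.

11/2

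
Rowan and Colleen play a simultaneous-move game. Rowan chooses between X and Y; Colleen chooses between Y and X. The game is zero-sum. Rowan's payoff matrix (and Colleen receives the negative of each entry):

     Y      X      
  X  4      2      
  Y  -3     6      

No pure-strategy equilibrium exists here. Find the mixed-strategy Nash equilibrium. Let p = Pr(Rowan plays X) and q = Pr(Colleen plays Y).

p = 9/11, q = 4/11

For Colleen to be willing to mix, Colleen must be indifferent between Y and X, which pins down Rowan's mix.
  Colleen's payoff to Y: p·(-4) + (1−p)·3 = -7p + 3
  Colleen's payoff to X: p·(-2) + (1−p)·(-6) = 4p - 6
  -7p + 3 = 4p - 6  ⇒  -11p = -9  ⇒  p = 9/11.
For Rowan to be willing to mix, Rowan must be indifferent between X and Y, which pins down Colleen's mix.
  Rowan's expected payoff from X: q·4 + (1−q)·2 = 2q + 2
  Rowan's expected payoff from Y: q·(-3) + (1−q)·6 = -9q + 6
  2q + 2 = -9q + 6  ⇒  11q = 4  ⇒  q = 4/11.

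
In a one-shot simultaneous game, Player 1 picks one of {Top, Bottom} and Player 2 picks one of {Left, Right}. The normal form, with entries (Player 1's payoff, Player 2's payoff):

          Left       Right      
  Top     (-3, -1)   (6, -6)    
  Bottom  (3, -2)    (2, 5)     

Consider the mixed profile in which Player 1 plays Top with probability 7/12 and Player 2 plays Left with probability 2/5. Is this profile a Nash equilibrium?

Yes

Check Player 2's indifference given Player 1's mix p = 7/12:
  payoff from Left = -17/12; payoff from Right = -17/12 — equal.
Check Player 1's indifference given Player 2's mix q = 2/5:
  payoff from Top = 12/5; payoff from Bottom = 12/5 — equal.
Both players are indifferent, so neither can profitably deviate.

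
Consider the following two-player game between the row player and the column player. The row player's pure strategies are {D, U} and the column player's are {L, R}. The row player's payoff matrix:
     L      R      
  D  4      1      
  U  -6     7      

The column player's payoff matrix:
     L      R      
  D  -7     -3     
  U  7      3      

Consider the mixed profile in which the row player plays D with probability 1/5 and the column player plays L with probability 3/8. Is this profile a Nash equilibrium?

Given the row player's mix p = 1/5, the column player's payoff from L is 21/5 but from R is 9/5. The column player strictly prefers L, so the column player would not mix.
So the proposed profile is not a Nash equilibrium.

No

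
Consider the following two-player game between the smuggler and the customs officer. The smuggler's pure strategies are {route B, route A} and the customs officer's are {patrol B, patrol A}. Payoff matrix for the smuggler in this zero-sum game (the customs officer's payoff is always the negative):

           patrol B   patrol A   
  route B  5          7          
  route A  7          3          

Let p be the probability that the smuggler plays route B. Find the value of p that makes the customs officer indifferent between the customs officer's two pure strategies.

For the customs officer to be willing to mix, the customs officer must be indifferent between patrol B and patrol A, which pins down the smuggler's mix.
  the customs officer's payoff from patrol B: p·(-5) + (1−p)·(-7) = 2p - 7
  the customs officer's payoff from patrol A: p·(-7) + (1−p)·(-3) = -4p - 3
  2p - 7 = -4p - 3  ⇒  6p = 4  ⇒  p = 2/3.

p = 2/3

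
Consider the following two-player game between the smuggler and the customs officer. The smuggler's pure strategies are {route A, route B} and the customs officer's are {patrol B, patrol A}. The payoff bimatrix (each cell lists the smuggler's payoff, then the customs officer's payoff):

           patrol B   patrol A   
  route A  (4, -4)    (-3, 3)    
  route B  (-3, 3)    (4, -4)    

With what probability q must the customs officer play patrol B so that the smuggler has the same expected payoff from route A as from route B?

q = 1/2

In a mixed equilibrium the smuggler is indifferent between route A and route B; this condition fixes q.
  the smuggler's payoff to route A: q·4 + (1−q)·(-3) = 7q - 3
  the smuggler's payoff to route B: q·(-3) + (1−q)·4 = -7q + 4
  7q - 3 = -7q + 4  ⇒  14q = 7  ⇒  q = 1/2.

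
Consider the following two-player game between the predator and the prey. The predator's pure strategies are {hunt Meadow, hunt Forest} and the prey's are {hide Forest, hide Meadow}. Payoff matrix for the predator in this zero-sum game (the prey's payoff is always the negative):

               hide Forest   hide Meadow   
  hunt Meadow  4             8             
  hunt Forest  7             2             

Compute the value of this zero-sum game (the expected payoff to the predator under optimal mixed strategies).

v = 16/3

In a mixed equilibrium the predator is indifferent between hunt Meadow and hunt Forest; this condition fixes q.
  the predator's payoff to hunt Meadow: q·4 + (1−q)·8 = -4q + 8
  the predator's payoff to hunt Forest: q·7 + (1−q)·2 = 5q + 2
  -4q + 8 = 5q + 2  ⇒  -9q = -6  ⇒  q = 2/3.
The value is the predator's expected payoff against this mix (using hunt Meadow): (2/3)·4 + (1/3)·8 = 16/3.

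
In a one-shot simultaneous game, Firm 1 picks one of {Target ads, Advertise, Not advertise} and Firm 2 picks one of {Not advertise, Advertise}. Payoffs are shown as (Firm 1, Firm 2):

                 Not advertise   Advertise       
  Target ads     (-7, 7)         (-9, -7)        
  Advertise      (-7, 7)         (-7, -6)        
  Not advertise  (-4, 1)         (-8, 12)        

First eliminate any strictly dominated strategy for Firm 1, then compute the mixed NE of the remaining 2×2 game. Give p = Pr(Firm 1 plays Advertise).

Firm 1's strategy Target ads is strictly dominated by Not advertise: -4 > -7 and -8 > -9. Eliminate Target ads.
In a mixed equilibrium Firm 2 is indifferent between Not advertise and Advertise; this condition fixes p.
  Firm 2's expected payoff from Not advertise: p·7 + (1−p)·1 = 6p + 1
  Firm 2's expected payoff from Advertise: p·(-6) + (1−p)·12 = -18p + 12
  6p + 1 = -18p + 12  ⇒  24p = 11  ⇒  p = 11/24.

p = 11/24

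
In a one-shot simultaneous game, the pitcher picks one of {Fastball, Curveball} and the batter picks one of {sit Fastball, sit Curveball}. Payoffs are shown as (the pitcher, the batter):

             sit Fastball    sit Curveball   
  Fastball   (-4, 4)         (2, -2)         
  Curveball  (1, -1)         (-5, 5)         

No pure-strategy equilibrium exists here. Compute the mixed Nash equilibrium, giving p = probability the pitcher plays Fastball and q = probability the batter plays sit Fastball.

p = 1/2, q = 7/12

Set the batter's expected payoff from sit Fastball equal to that from sit Curveball:
  the batter's payoff from sit Fastball: p·4 + (1−p)·(-1) = 5p - 1
  the batter's payoff from sit Curveball: p·(-2) + (1−p)·5 = -7p + 5
  5p - 1 = -7p + 5  ⇒  12p = 6  ⇒  p = 1/2.
The pitcher's indifference between Fastball and Curveball determines the batter's mixing probability q:
  the pitcher's payoff to Fastball: q·(-4) + (1−q)·2 = -6q + 2
  the pitcher's payoff to Curveball: q·1 + (1−q)·(-5) = 6q - 5
  -6q + 2 = 6q - 5  ⇒  -12q = -7  ⇒  q = 7/12.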